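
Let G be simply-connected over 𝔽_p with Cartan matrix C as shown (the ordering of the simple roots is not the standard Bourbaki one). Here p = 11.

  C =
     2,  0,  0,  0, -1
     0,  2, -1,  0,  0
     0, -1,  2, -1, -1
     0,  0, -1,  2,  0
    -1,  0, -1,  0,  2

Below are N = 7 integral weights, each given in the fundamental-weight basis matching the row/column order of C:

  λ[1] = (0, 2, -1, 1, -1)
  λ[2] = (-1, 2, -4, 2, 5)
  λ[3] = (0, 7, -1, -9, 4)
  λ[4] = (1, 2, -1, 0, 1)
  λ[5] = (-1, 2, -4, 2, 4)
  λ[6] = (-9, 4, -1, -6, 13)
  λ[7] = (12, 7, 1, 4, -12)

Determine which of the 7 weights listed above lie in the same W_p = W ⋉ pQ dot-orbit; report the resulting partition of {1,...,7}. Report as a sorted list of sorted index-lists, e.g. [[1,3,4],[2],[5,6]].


C ↔ D_5 under row/col permutation; |W(D_5)| = 1920.

Alcove-folded reps (p=11, 7 weights, presented ϖ-order):

  λ_1 → (1, 3, 0, 2, 0) · λ_2 → (0, 0, 3, 0, 2) · λ_3 → (0, 0, 3, 0, 2) · λ_4 → (2, 3, 0, 1, 2) · λ_5 → (0, 0, 3, 0, 2) · λ_6 → (0, 0, 3, 0, 2) · λ_7 → (4, 1, 1, 2, 0)

These 7 weights hit 4 W_11-dot-orbits; sizes (1, 4, 1, 1):

[[1], [2, 3, 5, 6], [4], [7]]


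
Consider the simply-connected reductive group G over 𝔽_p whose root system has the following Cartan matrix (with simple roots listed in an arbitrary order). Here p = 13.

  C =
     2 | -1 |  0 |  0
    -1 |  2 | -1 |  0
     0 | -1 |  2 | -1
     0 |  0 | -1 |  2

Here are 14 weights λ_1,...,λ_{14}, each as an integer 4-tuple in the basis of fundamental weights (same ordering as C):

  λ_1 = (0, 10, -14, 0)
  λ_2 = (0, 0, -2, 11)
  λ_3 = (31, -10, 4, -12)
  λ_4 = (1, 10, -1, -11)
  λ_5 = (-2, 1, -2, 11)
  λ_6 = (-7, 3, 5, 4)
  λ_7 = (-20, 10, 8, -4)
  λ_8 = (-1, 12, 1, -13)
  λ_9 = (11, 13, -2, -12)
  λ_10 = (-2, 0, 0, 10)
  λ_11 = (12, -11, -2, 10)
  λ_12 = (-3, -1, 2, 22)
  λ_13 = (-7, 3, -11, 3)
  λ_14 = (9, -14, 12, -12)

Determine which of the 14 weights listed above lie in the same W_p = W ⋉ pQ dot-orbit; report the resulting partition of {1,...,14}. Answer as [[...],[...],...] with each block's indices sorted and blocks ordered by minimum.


Cartan matrix: type A_4 (|W|=120); un-permuting the 4 rows.

Ā_13 reps of the 14 weights (A_4, coords as presented):

    λ_1+ρ ↦ (1, 0, 1, 11)
    λ_2+ρ ↦ (1, 0, 1, 11)
    λ_3+ρ ↦ (2, 2, 4, 3)
    λ_4+ρ ↦ (2, 1, 10, 0)
    λ_5+ρ ↦ (1, 0, 1, 11)
    λ_6+ρ ↦ (2, 2, 4, 3)
    λ_7+ρ ↦ (4, 2, 4, 2)
    λ_8+ρ ↦ (2, 1, 10, 0)
    λ_9+ρ ↦ (1, 0, 1, 11)
    λ_10+ρ ↦ (1, 0, 1, 11)
    λ_11+ρ ↦ (2, 1, 10, 0)
    λ_12+ρ ↦ (2, 1, 10, 0)
    λ_13+ρ ↦ (4, 2, 4, 2)
    λ_14+ρ ↦ (2, 1, 10, 0)

4 distinct reps among the 14 weights ⇒ 4 W_13-linkage classes:

[[1, 2, 5, 9, 10], [3, 6], [4, 8, 11, 12, 14], [7, 13]]


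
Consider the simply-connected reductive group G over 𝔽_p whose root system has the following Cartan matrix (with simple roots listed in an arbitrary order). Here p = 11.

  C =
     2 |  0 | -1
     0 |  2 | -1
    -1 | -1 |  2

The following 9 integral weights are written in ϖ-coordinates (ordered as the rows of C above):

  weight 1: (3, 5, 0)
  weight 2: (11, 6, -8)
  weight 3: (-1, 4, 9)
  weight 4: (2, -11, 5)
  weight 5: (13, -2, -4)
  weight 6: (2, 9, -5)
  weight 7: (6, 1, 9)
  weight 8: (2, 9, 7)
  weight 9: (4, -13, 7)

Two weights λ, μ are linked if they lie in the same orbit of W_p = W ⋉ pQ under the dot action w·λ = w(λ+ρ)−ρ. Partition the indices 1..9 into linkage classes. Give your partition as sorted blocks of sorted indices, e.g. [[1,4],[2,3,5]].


Type A_3, rank 3, |W|=24; reorder rows/cols to standard.

Folding the 9 weights λ_j+ρ into Ā_11 (reps in the given 3-coord order):

  λ_1+ρ ↦ (4, 6, 1);  λ_2+ρ ↦ (4, 1, 6);  λ_3+ρ ↦ (4, 1, 6);  λ_4+ρ ↦ (1, 6, 3);  λ_5+ρ ↦ (7, 0, 1);  λ_6+ρ ↦ (1, 6, 3);  λ_7+ρ ↦ (1, 6, 3);  λ_8+ρ ↦ (7, 0, 1);  λ_9+ρ ↦ (1, 6, 3)

Linkage partition of the 9 weights (4 classes, p=11):

[[1], [2, 3], [4, 6, 7, 9], [5, 8]]


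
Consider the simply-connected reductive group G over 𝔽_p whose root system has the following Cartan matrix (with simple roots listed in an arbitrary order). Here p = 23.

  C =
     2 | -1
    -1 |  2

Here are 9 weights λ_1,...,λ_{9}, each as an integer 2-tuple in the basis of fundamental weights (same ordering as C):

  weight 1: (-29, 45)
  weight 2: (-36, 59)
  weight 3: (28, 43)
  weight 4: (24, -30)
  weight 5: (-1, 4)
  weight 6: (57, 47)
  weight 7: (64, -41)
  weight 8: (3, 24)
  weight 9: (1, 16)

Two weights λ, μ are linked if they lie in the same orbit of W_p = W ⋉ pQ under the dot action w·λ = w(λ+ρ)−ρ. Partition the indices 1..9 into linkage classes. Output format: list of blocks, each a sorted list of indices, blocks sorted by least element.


Cartan matrix: type A_2 (|W|=6); un-permuting the 2 rows.

W_23-reps of the 9 weights in Ā_23 (same 2-coord order as C):

  [1] (0, 5) · [2] (12, 2) · [3] (2, 17) · [4] (2, 17) · [5] (0, 5) · [6] (12, 2) · [7] (2, 17) · [8] (2, 17) · [9] (2, 17)

Linkage partition of the 9 weights (3 classes, p=23):

[[1, 5], [2, 6], [3, 4, 7, 8, 9]]


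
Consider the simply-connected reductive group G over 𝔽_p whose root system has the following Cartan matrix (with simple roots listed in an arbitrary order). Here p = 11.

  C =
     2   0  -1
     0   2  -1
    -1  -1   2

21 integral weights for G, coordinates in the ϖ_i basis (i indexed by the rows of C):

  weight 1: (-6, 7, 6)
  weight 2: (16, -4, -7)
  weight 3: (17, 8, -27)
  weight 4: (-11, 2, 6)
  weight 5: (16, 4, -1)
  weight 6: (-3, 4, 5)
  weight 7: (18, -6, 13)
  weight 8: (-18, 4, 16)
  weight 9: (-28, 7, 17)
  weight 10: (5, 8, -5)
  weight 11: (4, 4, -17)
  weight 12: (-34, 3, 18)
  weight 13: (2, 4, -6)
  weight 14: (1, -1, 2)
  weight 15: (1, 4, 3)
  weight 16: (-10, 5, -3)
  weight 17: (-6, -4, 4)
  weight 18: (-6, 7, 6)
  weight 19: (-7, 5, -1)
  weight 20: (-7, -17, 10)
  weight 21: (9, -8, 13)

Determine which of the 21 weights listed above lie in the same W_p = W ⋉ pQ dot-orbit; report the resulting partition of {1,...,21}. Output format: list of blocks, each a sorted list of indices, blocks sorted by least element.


Root system A_3: the 3×3 matrix C matches after relabeling.

λ_j+ρ reflected into Ā_11 (⟨·,θ^∨⟩≤11); 3-tuples as given:

  [1] (1, 4, 2) · [2] (2, 0, 3) · [3] (1, 4, 2) · [4] (7, 0, 3) · [5] (0, 0, 6) · [6] (2, 5, 4) · [7] (2, 0, 3) · [8] (0, 0, 6) · [9] (1, 4, 2) · [10] (2, 5, 4) · [11] (0, 0, 6) · [12] (7, 0, 3) · [13] (2, 0, 3) · [14] (2, 0, 3) · [15] (2, 5, 4) · [16] (2, 5, 4) · [17] (2, 0, 3) · [18] (1, 4, 2) · [19] (0, 0, 6) · [20] (0, 0, 6) · [21] (1, 4, 2)

Grouping the 21 weights by Ā_11-representative: 5 linkage classes.

[[1, 3, 9, 18, 21], [2, 7, 13, 14, 17], [4, 12], [5, 8, 11, 19, 20], [6, 10, 15, 16]]


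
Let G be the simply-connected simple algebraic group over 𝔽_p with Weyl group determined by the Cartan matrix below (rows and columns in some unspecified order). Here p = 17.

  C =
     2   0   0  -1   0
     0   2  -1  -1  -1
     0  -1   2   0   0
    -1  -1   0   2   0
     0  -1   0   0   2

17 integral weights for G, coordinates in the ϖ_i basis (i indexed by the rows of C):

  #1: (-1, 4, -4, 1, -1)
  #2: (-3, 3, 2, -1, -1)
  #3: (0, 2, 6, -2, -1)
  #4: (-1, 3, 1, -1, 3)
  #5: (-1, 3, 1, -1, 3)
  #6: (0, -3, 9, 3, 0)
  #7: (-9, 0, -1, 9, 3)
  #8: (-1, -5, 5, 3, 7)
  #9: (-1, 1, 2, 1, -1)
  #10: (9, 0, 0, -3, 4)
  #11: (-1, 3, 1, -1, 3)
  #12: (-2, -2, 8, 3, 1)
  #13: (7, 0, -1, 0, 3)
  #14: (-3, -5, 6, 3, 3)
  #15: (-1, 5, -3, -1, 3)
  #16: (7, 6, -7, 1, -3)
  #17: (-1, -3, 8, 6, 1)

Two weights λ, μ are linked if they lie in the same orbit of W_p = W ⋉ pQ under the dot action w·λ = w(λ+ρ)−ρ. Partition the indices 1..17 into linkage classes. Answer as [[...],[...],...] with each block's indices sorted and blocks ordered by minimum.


Type D_5, rank 5, |W|=1920; reorder rows/cols to standard.

λ_j+ρ reflected into Ā_17 (⟨·,θ^∨⟩≤17); 5-tuples as given:

    λ_1 → (0, 2, 3, 2, 0)
    λ_2 → (0, 2, 3, 2, 0)
    λ_3 → (0, 2, 7, 1, 0)
    λ_4 → (0, 4, 2, 0, 4)
    λ_5 → (0, 4, 2, 0, 4)
    λ_6 → (1, 1, 8, 2, 1)
    λ_7 → (8, 1, 0, 1, 4)
    λ_8 → (0, 4, 2, 0, 4)
    λ_9 → (0, 2, 3, 2, 0)
    λ_10 → (8, 1, 0, 1, 4)
    λ_11 → (0, 4, 2, 0, 4)
    λ_12 → (1, 1, 8, 2, 1)
    λ_13 → (8, 1, 0, 1, 4)
    λ_14 → (0, 2, 3, 2, 0)
    λ_15 → (0, 4, 2, 0, 4)
    λ_16 → (8, 1, 5, 0, 1)
    λ_17 → (0, 2, 7, 1, 0)

Linkage partition of the 17 weights (6 classes, p=17):

[[1, 2, 9, 14], [3, 17], [4, 5, 8, 11, 15], [6, 12], [7, 10, 13], [16]]


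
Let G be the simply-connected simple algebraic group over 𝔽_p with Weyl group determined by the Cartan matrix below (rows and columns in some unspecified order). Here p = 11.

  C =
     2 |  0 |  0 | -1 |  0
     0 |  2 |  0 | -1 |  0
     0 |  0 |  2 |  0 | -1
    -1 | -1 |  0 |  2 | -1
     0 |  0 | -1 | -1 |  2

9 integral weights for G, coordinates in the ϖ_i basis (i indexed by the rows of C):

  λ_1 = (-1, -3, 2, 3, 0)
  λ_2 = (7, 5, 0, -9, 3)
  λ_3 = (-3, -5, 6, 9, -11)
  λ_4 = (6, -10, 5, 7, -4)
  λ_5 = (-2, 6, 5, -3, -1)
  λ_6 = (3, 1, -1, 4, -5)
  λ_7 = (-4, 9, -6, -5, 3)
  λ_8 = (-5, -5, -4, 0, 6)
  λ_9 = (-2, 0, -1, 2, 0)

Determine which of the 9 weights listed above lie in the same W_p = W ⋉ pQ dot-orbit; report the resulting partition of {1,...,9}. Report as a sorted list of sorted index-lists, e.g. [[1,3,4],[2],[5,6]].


C ↔ D_5 under row/col permutation; |W(D_5)| = 1920.

Ā_11 reps of the 9 weights (D_5, coords as presented):

  1: (0, 2, 3, 2, 1);  2: (0, 2, 3, 2, 1);  3: (4, 2, 3, 0, 1);  4: (0, 2, 3, 2, 1);  5: (0, 2, 3, 2, 1);  6: (4, 2, 3, 0, 1);  7: (1, 2, 3, 2, 0);  8: (1, 1, 0, 2, 1);  9: (1, 1, 0, 2, 1)

These 9 weights hit 4 W_11-dot-orbits; sizes (4, 2, 1, 2):

[[1, 2, 4, 5], [3, 6], [7], [8, 9]]


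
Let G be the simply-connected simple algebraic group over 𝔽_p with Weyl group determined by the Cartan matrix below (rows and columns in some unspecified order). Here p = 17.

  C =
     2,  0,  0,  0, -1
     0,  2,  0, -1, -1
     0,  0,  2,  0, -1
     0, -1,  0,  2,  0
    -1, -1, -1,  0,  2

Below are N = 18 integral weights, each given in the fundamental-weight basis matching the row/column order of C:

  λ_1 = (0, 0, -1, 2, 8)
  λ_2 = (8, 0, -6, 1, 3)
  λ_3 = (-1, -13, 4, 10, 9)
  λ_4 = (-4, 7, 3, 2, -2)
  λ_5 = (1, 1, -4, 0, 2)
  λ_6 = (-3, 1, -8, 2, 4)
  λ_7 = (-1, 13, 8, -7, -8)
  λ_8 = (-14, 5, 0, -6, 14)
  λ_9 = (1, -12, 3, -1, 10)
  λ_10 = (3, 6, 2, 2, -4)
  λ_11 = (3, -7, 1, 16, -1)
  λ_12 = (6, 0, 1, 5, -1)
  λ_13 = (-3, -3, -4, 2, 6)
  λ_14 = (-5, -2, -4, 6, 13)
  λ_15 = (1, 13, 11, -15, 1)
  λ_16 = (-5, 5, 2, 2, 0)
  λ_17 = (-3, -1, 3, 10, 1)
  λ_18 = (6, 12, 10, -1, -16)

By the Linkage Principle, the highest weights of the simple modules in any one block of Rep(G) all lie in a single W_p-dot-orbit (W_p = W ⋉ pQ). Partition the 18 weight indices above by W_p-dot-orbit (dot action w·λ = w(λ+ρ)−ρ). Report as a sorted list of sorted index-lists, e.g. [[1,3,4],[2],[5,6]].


Dynkin diagram of C (from the 8 off-diagonal −1 entries): D_5.

Each λ_j+ρ reduced to Ā_17; 5-tuples below use C's row order:

  λ_1 → (1, 3, 0, 3, 3);  λ_2 → (8, 0, 4, 2, 1);  λ_3 → (2, 2, 3, 1, 0);  λ_4 → (1, 3, 0, 3, 3);  λ_5 → (2, 2, 3, 1, 0);  λ_6 → (2, 2, 3, 1, 0);  λ_7 → (7, 1, 2, 6, 0);  λ_8 → (8, 0, 4, 2, 1);  λ_9 → (2, 0, 4, 11, 0);  λ_10 → (1, 3, 0, 3, 3);  λ_11 → (2, 0, 4, 11, 0);  λ_12 → (7, 1, 2, 6, 0);  λ_13 → (2, 2, 3, 1, 0);  λ_14 → (1, 3, 0, 3, 3);  λ_15 → (11, 1, 1, 1, 1);  λ_16 → (1, 3, 0, 3, 3);  λ_17 → (2, 0, 4, 11, 0);  λ_18 → (8, 0, 4, 2, 1)

6 distinct reps among the 18 weights ⇒ 6 W_17-linkage classes:

[[1, 4, 10, 14, 16], [2, 8, 18], [3, 5, 6, 13], [7, 12], [9, 11, 17], [15]]


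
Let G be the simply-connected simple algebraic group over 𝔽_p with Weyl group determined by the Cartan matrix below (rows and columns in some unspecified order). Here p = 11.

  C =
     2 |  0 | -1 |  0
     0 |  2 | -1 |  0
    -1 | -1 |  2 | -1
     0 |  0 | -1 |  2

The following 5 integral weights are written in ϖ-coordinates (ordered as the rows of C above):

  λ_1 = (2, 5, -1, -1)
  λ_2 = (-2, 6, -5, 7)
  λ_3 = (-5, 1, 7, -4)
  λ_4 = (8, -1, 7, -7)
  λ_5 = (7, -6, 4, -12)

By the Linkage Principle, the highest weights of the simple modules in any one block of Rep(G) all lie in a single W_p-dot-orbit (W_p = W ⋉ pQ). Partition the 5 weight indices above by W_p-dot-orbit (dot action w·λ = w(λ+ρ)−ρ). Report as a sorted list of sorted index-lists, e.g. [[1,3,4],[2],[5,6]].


Dynkin diagram of C (from the 6 off-diagonal −1 entries): D_4.

Alcove-folded reps (p=11, 5 weights, presented ϖ-order):

  1: (3, 6, 0, 0)
  2: (4, 2, 1, 3)
  3: (4, 2, 1, 3)
  4: (3, 6, 0, 0)
  5: (3, 6, 0, 0)

Partition of {1..5} into 2 W_11-dot-orbits:

[[1, 4, 5], [2, 3]]


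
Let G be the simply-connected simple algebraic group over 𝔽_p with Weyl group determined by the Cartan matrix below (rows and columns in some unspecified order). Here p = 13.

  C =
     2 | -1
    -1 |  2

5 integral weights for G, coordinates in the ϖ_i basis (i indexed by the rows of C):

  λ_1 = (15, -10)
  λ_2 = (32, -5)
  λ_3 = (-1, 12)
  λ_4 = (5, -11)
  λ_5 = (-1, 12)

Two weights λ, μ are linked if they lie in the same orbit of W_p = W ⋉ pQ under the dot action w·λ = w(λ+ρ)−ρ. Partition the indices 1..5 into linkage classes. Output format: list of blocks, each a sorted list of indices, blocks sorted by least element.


Dynkin diagram of C (from the 2 off-diagonal −1 entries): A_2.

λ_j+ρ reflected into Ā_13 (⟨·,θ^∨⟩≤13); 2-tuples as given:

  λ_1 → (4, 6);  λ_2 → (4, 6);  λ_3 → (0, 13);  λ_4 → (4, 6);  λ_5 → (0, 13)

Linkage partition of the 5 weights (2 classes, p=13):

[[1, 2, 4], [3, 5]]


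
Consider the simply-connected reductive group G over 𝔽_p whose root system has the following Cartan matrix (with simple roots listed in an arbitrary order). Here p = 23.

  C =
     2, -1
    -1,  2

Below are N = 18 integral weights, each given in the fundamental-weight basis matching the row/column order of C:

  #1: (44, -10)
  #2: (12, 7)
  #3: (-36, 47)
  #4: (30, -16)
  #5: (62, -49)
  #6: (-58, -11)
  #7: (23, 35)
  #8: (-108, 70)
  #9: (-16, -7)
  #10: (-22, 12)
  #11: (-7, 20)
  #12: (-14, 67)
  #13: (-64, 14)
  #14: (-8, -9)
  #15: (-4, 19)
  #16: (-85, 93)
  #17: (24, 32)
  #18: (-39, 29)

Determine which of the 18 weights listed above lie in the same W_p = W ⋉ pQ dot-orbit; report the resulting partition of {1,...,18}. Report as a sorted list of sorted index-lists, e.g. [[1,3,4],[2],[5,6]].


Type A_2, rank 2, |W|=6; reorder rows/cols to standard.

Ā_23 reps of the 18 weights (A_2, coords as presented):

  1: (1, 13)
  2: (13, 8)
  3: (2, 10)
  4: (8, 7)
  5: (6, 15)
  6: (2, 10)
  7: (1, 13)
  8: (13, 8)
  9: (6, 15)
  10: (13, 8)
  11: (6, 15)
  12: (1, 13)
  13: (6, 15)
  14: (8, 7)
  15: (3, 17)
  16: (13, 8)
  17: (2, 10)
  18: (8, 7)

6 distinct reps among the 18 weights ⇒ 6 W_23-linkage classes:

[[1, 7, 12], [2, 8, 10, 16], [3, 6, 17], [4, 14, 18], [5, 9, 11, 13], [15]]


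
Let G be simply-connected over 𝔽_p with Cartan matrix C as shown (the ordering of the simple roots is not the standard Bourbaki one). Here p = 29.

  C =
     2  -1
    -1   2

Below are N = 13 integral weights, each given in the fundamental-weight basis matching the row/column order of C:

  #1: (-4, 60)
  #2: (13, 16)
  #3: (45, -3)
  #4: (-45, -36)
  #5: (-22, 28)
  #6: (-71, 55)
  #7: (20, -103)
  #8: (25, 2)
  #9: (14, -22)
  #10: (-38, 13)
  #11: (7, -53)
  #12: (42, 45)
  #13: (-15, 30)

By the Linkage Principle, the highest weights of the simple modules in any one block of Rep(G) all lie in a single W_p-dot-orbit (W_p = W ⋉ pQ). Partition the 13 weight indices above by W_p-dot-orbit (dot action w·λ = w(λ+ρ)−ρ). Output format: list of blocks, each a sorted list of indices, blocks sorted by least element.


Root system A_2: the 2×2 matrix C matches after relabeling.

λ_j+ρ reflected into Ā_29 (⟨·,θ^∨⟩≤29); 2-tuples as given:

  λ_1 → (26, 3);  λ_2 → (12, 15);  λ_3 → (12, 15);  λ_4 → (6, 15);  λ_5 → (21, 8);  λ_6 → (12, 15);  λ_7 → (6, 15);  λ_8 → (26, 3);  λ_9 → (6, 15);  λ_10 → (6, 15);  λ_11 → (6, 15);  λ_12 → (12, 15);  λ_13 → (12, 15)

Partition of {1..13} into 4 W_29-dot-orbits:

[[1, 8], [2, 3, 6, 12, 13], [4, 7, 9, 10, 11], [5]]


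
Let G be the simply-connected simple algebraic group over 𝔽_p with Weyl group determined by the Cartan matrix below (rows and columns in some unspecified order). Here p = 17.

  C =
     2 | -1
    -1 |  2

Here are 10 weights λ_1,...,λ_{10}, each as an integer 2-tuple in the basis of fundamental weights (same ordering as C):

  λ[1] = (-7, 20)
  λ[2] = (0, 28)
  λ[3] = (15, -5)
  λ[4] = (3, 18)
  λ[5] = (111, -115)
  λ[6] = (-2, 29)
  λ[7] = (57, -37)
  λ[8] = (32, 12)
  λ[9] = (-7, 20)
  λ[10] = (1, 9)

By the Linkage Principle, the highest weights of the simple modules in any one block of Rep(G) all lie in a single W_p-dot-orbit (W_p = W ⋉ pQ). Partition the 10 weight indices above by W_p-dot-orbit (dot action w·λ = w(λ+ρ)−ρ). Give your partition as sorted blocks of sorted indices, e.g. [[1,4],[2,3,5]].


Type A_2, rank 2, |W|=6; reorder rows/cols to standard.

Each λ_j+ρ reduced to Ā_17; 2-tuples below use C's row order:

    1: (2, 11)
    2: (12, 4)
    3: (12, 4)
    4: (2, 11)
    5: (2, 10)
    6: (12, 4)
    7: (2, 10)
    8: (12, 4)
    9: (2, 11)
    10: (2, 10)

Linkage partition of the 10 weights (3 classes, p=17):

[[1, 4, 9], [2, 3, 6, 8], [5, 7, 10]]


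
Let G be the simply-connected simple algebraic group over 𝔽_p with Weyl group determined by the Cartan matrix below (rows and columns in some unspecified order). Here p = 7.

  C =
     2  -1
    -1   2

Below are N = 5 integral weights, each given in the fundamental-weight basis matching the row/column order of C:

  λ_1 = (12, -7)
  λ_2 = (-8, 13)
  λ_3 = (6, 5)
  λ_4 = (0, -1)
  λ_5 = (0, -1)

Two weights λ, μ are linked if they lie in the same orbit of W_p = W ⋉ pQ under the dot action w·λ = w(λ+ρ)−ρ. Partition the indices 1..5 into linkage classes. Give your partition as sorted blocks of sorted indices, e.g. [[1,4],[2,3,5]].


A_2 Cartan matrix, 2 simple roots permuted; ρ=(1,1).

Each λ_j+ρ reduced to Ā_7; 2-tuples below use C's row order:

    λ_1 → (1, 0)
    λ_2 → (0, 0)
    λ_3 → (1, 0)
    λ_4 → (1, 0)
    λ_5 → (1, 0)

Partition of {1..5} into 2 W_7-dot-orbits:

[[1, 3, 4, 5], [2]]


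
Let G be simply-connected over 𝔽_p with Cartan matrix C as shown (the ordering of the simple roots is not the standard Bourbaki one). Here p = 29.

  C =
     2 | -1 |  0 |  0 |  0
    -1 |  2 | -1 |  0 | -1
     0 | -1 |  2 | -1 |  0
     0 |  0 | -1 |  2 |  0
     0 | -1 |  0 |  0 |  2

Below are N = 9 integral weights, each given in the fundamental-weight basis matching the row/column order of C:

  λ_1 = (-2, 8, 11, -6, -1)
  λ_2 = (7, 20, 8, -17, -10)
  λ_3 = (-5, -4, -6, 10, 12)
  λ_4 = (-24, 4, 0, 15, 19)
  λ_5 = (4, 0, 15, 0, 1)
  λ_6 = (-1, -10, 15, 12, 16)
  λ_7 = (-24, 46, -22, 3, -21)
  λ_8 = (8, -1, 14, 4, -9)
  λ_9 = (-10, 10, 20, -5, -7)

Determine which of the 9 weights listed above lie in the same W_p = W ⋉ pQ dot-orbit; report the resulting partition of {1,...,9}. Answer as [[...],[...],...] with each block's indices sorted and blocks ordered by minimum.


D_5 Cartan matrix, 5 simple roots permuted; ρ=(1,1,1,1,1).

Alcove-folded reps (p=29, 9 weights, presented ϖ-order):

  [1] (1, 8, 0, 5, 0) · [2] (1, 8, 0, 5, 0) · [3] (5, 1, 3, 1, 2) · [4] (5, 1, 3, 1, 2) · [5] (5, 1, 3, 1, 2) · [6] (1, 8, 0, 5, 0) · [7] (5, 1, 3, 1, 2) · [8] (1, 8, 0, 5, 0) · [9] (5, 1, 3, 1, 2)

Grouping the 9 weights by Ā_29-representative: 2 linkage classes.

[[1, 2, 6, 8], [3, 4, 5, 7, 9]]


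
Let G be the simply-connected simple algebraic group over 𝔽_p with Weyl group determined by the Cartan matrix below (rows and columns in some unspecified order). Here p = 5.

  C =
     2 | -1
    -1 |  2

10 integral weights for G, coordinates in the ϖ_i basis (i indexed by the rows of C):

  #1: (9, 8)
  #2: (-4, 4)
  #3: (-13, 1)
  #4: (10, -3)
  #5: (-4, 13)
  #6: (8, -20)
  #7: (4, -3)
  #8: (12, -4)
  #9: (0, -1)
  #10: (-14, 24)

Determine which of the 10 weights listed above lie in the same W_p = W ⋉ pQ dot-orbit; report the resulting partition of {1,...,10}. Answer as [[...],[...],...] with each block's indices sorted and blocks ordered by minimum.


C ↔ A_2 under row/col permutation; |W(A_2)| = 6.

W_5-reps of the 10 weights in Ā_5 (same 2-coord order as C):

  1: (1, 0)
  2: (3, 2)
  3: (3, 2)
  4: (1, 3)
  5: (1, 3)
  6: (1, 0)
  7: (3, 2)
  8: (3, 2)
  9: (1, 0)
  10: (3, 2)

Partition of {1..10} into 3 W_5-dot-orbits:

[[1, 6, 9], [2, 3, 7, 8, 10], [4, 5]]


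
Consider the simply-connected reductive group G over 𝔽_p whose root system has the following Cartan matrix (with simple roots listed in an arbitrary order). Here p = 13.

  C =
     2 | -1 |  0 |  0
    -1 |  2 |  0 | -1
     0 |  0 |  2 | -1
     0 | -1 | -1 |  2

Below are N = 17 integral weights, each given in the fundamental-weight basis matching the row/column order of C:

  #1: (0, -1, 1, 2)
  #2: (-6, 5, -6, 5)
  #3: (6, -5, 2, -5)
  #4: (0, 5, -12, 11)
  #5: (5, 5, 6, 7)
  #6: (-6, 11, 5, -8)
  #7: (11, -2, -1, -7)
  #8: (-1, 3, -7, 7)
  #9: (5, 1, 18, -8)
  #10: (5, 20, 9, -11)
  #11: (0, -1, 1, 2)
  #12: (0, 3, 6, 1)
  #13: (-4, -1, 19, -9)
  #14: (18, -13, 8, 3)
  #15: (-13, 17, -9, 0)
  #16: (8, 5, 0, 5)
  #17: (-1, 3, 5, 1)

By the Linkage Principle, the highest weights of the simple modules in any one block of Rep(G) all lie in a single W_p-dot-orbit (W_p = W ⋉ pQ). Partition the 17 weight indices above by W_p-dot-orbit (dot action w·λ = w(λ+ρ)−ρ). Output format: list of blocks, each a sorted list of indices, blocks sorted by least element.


Dynkin diagram of C (from the 6 off-diagonal −1 entries): A_4.

λ_j+ρ reflected into Ā_13 (⟨·,θ^∨⟩≤13); 4-tuples as given:

  λ_1+ρ ↦ (1, 0, 2, 3) · λ_2+ρ ↦ (5, 1, 5, 1) · λ_3+ρ ↦ (1, 2, 4, 1) · λ_4+ρ ↦ (5, 1, 5, 1) · λ_5+ρ ↦ (5, 1, 5, 1) · λ_6+ρ ↦ (5, 0, 1, 6) · λ_7+ρ ↦ (5, 0, 1, 6) · λ_8+ρ ↦ (0, 4, 6, 2) · λ_9+ρ ↦ (5, 1, 5, 1) · λ_10+ρ ↦ (1, 0, 2, 3) · λ_11+ρ ↦ (1, 0, 2, 3) · λ_12+ρ ↦ (0, 4, 6, 2) · λ_13+ρ ↦ (1, 0, 2, 3) · λ_14+ρ ↦ (0, 4, 6, 2) · λ_15+ρ ↦ (5, 1, 5, 1) · λ_16+ρ ↦ (0, 4, 6, 2) · λ_17+ρ ↦ (0, 4, 6, 2)

Grouping the 17 weights by Ā_13-representative: 5 linkage classes.

[[1, 10, 11, 13], [2, 4, 5, 9, 15], [3], [6, 7], [8, 12, 14, 16, 17]]


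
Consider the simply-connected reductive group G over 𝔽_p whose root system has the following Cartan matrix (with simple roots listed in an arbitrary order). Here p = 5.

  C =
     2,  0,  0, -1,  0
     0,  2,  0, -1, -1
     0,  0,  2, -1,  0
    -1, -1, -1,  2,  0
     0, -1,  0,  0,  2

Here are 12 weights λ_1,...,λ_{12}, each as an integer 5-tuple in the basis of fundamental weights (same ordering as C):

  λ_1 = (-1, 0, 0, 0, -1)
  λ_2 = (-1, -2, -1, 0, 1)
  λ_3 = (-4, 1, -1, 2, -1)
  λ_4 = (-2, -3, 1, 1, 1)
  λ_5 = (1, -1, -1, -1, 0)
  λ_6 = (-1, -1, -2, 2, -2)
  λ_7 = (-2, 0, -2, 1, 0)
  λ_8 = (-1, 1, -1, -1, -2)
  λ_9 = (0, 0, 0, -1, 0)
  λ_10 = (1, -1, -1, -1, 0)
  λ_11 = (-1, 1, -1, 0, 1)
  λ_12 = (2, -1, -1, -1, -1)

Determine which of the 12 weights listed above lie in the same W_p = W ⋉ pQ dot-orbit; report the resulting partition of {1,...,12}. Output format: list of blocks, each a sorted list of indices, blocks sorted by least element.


Type D_5, rank 5, |W|=1920; reorder rows/cols to standard.

Alcove-folded reps (p=5, 12 weights, presented ϖ-order):

  λ_1+ρ ↦ (0, 1, 1, 1, 0) · λ_2+ρ ↦ (0, 1, 0, 0, 1) · λ_3+ρ ↦ (3, 0, 0, 0, 0) · λ_4+ρ ↦ (0, 1, 1, 1, 0) · λ_5+ρ ↦ (2, 0, 0, 0, 1) · λ_6+ρ ↦ (0, 1, 1, 1, 0) · λ_7+ρ ↦ (1, 1, 1, 0, 1) · λ_8+ρ ↦ (0, 1, 0, 0, 1) · λ_9+ρ ↦ (1, 1, 1, 0, 1) · λ_10+ρ ↦ (2, 0, 0, 0, 1) · λ_11+ρ ↦ (0, 1, 0, 0, 1) · λ_12+ρ ↦ (3, 0, 0, 0, 0)

Linkage partition of the 12 weights (5 classes, p=5):

[[1, 4, 6], [2, 8, 11], [3, 12], [5, 10], [7, 9]]


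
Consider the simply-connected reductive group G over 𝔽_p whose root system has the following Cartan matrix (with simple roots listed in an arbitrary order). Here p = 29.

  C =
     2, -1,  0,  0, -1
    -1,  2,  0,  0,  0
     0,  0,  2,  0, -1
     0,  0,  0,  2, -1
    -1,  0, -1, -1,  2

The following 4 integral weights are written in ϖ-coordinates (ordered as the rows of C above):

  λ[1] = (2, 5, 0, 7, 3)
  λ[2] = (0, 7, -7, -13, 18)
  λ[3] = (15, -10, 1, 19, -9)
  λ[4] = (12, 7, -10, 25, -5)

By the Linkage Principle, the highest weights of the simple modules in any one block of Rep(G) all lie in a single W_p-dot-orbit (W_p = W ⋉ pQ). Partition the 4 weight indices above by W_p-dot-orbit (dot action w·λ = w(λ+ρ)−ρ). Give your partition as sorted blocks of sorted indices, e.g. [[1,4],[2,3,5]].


Root system D_5: the 5×5 matrix C matches after relabeling.

λ_j+ρ reflected into Ā_29 (⟨·,θ^∨⟩≤29); 5-tuples as given:

  λ_1 → (3, 6, 1, 8, 4);  λ_2 → (0, 8, 6, 12, 1);  λ_3 → (0, 8, 6, 12, 1);  λ_4 → (3, 6, 1, 8, 4)

Partition of {1..4} into 2 W_29-dot-orbits:

[[1, 4], [2, 3]]


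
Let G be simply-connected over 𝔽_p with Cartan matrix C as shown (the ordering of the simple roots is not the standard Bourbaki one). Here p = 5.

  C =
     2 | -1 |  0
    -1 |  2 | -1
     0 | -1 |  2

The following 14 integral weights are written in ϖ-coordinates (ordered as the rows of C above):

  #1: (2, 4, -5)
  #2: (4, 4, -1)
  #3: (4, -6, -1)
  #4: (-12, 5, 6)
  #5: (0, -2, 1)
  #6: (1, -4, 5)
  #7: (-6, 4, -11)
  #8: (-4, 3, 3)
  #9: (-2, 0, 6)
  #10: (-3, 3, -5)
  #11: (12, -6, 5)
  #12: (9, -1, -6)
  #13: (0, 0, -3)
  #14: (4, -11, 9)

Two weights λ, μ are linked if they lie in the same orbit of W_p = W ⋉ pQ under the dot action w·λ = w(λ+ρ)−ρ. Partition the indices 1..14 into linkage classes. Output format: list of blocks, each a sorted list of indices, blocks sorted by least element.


Dynkin diagram of C (from the 4 off-diagonal −1 entries): A_3.

Folding the 14 weights λ_j+ρ into Ā_5 (reps in the given 3-coord order):

  λ_1+ρ ↦ (0, 1, 1)
  λ_2+ρ ↦ (0, 0, 5)
  λ_3+ρ ↦ (0, 0, 5)
  λ_4+ρ ↦ (0, 2, 2)
  λ_5+ρ ↦ (0, 1, 1)
  λ_6+ρ ↦ (0, 2, 2)
  λ_7+ρ ↦ (0, 0, 5)
  λ_8+ρ ↦ (0, 1, 1)
  λ_9+ρ ↦ (0, 2, 2)
  λ_10+ρ ↦ (0, 2, 2)
  λ_11+ρ ↦ (0, 1, 1)
  λ_12+ρ ↦ (0, 0, 5)
  λ_13+ρ ↦ (0, 1, 1)
  λ_14+ρ ↦ (0, 0, 5)

3 distinct reps among the 14 weights ⇒ 3 W_5-linkage classes:

[[1, 5, 8, 11, 13], [2, 3, 7, 12, 14], [4, 6, 9, 10]]


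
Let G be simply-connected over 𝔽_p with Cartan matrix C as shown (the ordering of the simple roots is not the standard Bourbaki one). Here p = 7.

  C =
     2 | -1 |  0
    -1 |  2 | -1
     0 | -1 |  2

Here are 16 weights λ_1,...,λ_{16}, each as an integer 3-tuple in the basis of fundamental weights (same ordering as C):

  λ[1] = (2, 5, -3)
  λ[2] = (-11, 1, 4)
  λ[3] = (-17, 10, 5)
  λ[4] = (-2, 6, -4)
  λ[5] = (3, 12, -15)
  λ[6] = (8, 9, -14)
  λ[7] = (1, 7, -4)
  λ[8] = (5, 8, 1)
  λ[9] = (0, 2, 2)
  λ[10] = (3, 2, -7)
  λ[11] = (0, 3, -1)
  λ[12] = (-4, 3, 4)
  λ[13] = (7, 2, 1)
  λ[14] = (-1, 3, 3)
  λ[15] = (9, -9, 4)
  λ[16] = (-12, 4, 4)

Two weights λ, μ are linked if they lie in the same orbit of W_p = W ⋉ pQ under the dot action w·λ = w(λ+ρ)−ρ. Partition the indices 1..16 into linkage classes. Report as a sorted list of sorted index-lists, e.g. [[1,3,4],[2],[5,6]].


C ↔ A_3 under row/col permutation; |W(A_3)| = 24.

Ā_7 reps of the 16 weights (A_3, coords as presented):

  λ_1 → (1, 4, 0);  λ_2 → (1, 4, 0);  λ_3 → (1, 1, 3);  λ_4 → (1, 3, 3);  λ_5 → (1, 3, 3);  λ_6 → (1, 2, 3);  λ_7 → (1, 4, 0);  λ_8 → (1, 2, 3);  λ_9 → (1, 3, 3);  λ_10 → (1, 3, 3);  λ_11 → (1, 4, 0);  λ_12 → (1, 1, 3);  λ_13 → (1, 1, 3);  λ_14 → (1, 3, 3);  λ_15 → (1, 4, 0);  λ_16 → (1, 2, 3)

The 16 indices split into 4 linkage classes (same alcove rep ⇔ same W_7-dot-orbit):

[[1, 2, 7, 11, 15], [3, 12, 13], [4, 5, 9, 10, 14], [6, 8, 16]]


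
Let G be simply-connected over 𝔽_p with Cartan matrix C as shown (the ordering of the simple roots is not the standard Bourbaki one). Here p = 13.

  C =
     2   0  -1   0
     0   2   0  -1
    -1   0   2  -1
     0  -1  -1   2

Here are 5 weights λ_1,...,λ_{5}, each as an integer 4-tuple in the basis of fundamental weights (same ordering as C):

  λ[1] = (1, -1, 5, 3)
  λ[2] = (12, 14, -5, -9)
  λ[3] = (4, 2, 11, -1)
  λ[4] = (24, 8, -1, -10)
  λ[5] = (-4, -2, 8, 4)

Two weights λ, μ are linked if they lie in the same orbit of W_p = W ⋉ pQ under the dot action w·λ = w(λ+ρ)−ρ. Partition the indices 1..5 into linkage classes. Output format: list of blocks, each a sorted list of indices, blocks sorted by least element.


A_4 Cartan matrix, 4 simple roots permuted; ρ=(1,1,1,1).

Alcove-folded reps (p=13, 5 weights, presented ϖ-order):

  λ_1+ρ ↦ (2, 0, 6, 4)
  λ_2+ρ ↦ (2, 0, 6, 4)
  λ_3+ρ ↦ (2, 0, 6, 4)
  λ_4+ρ ↦ (1, 0, 3, 9)
  λ_5+ρ ↦ (2, 0, 6, 4)

Grouping the 5 weights by Ā_13-representative: 2 linkage classes.

[[1, 2, 3, 5], [4]]


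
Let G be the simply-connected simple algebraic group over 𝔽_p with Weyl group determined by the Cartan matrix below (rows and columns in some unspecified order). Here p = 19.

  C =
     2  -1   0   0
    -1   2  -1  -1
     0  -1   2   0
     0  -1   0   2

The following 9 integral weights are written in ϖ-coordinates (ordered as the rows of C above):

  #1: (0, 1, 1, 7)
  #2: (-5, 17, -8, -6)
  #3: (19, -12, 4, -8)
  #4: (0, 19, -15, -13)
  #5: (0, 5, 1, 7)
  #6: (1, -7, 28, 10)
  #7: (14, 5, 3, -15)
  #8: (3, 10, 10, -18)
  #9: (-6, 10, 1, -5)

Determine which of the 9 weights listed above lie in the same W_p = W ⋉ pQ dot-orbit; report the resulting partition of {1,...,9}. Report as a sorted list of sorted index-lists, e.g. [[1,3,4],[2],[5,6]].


Dynkin diagram of C (from the 6 off-diagonal −1 entries): D_4.

λ_j+ρ reflected into Ā_19 (⟨·,θ^∨⟩≤19); 4-tuples as given:

  λ_1+ρ ↦ (1, 2, 2, 8);  λ_2+ρ ↦ (4, 1, 7, 5);  λ_3+ρ ↦ (4, 1, 7, 5);  λ_4+ρ ↦ (4, 1, 7, 5);  λ_5+ρ ↦ (1, 2, 2, 8);  λ_6+ρ ↦ (5, 2, 2, 4);  λ_7+ρ ↦ (5, 2, 2, 4);  λ_8+ρ ↦ (1, 2, 2, 8);  λ_9+ρ ↦ (5, 2, 2, 4)

3 distinct reps among the 9 weights ⇒ 3 W_19-linkage classes:

[[1, 5, 8], [2, 3, 4], [6, 7, 9]]


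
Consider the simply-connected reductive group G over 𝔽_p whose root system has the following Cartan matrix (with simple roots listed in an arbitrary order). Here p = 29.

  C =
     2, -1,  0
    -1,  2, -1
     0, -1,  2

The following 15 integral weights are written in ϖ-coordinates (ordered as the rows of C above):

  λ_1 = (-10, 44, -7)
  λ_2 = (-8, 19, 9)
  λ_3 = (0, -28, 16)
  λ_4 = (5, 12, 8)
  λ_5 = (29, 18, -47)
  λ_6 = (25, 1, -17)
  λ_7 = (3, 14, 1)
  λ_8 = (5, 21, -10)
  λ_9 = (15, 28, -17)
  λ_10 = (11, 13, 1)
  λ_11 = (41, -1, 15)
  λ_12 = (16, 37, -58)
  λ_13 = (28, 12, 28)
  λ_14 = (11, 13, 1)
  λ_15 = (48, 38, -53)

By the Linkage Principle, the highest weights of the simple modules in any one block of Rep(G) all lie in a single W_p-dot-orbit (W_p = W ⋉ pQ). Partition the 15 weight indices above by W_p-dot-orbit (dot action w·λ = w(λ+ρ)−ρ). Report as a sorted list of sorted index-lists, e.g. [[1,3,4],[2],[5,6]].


Cartan matrix: type A_3 (|W|=24); un-permuting the 3 rows.

Each λ_j+ρ reduced to Ā_29; 3-tuples below use C's row order:

    [1] (6, 13, 9)
    [2] (6, 13, 9)
    [3] (17, 9, 1)
    [4] (6, 13, 9)
    [5] (17, 9, 1)
    [6] (12, 14, 2)
    [7] (4, 15, 2)
    [8] (6, 13, 9)
    [9] (0, 13, 0)
    [10] (12, 14, 2)
    [11] (0, 13, 0)
    [12] (17, 9, 1)
    [13] (0, 13, 0)
    [14] (12, 14, 2)
    [15] (6, 13, 9)

Linkage partition of the 15 weights (5 classes, p=29):

[[1, 2, 4, 8, 15], [3, 5, 12], [6, 10, 14], [7], [9, 11, 13]]


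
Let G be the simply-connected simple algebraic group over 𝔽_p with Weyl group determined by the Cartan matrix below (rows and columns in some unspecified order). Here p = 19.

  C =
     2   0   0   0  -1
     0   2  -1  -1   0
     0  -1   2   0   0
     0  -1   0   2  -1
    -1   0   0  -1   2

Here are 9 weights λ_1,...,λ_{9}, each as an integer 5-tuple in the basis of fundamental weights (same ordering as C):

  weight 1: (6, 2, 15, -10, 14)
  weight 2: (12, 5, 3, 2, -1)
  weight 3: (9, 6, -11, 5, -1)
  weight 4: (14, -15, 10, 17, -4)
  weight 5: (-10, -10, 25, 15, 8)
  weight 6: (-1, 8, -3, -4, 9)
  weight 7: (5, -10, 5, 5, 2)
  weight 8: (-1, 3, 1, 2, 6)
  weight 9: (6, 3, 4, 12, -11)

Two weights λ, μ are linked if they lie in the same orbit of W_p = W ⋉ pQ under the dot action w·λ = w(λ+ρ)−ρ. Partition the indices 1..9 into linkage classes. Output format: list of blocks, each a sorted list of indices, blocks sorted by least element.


Root system A_5: the 5×5 matrix C matches after relabeling.

Each λ_j+ρ reduced to Ā_19; 5-tuples below use C's row order:

  λ_1+ρ ↦ (6, 3, 3, 3, 0) · λ_2+ρ ↦ (6, 3, 3, 3, 0) · λ_3+ρ ↦ (6, 3, 3, 3, 0) · λ_4+ρ ↦ (1, 3, 8, 1, 3) · λ_5+ρ ↦ (0, 4, 2, 3, 7) · λ_6+ρ ↦ (0, 4, 2, 3, 7) · λ_7+ρ ↦ (6, 3, 3, 3, 0) · λ_8+ρ ↦ (0, 4, 2, 3, 7) · λ_9+ρ ↦ (0, 4, 2, 3, 7)

The 9 indices split into 3 linkage classes (same alcove rep ⇔ same W_19-dot-orbit):

[[1, 2, 3, 7], [4], [5, 6, 8, 9]]


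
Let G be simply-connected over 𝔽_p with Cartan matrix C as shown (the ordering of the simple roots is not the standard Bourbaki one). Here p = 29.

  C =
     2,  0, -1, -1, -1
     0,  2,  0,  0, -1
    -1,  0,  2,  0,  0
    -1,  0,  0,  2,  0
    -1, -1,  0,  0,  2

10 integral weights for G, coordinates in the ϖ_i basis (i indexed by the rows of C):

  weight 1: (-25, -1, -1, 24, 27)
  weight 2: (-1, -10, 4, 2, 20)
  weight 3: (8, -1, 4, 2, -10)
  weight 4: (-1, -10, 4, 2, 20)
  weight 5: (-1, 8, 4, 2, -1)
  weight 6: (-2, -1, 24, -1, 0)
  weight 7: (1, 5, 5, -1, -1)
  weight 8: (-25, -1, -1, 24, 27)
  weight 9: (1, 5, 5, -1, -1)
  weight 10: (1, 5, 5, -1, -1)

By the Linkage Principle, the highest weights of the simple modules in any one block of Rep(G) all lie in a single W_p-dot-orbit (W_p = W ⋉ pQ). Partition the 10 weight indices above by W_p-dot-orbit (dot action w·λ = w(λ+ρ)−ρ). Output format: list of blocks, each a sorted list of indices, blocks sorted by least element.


Dynkin diagram of C (from the 8 off-diagonal −1 entries): D_5.

Folding the 10 weights λ_j+ρ into Ā_29 (reps in the given 5-coord order):

  1: (0, 0, 24, 1, 0) · 2: (0, 9, 5, 3, 0) · 3: (0, 9, 5, 3, 0) · 4: (0, 9, 5, 3, 0) · 5: (0, 9, 5, 3, 0) · 6: (0, 0, 24, 1, 0) · 7: (2, 6, 6, 0, 0) · 8: (0, 0, 24, 1, 0) · 9: (2, 6, 6, 0, 0) · 10: (2, 6, 6, 0, 0)

Linkage partition of the 10 weights (3 classes, p=29):

[[1, 6, 8], [2, 3, 4, 5], [7, 9, 10]]


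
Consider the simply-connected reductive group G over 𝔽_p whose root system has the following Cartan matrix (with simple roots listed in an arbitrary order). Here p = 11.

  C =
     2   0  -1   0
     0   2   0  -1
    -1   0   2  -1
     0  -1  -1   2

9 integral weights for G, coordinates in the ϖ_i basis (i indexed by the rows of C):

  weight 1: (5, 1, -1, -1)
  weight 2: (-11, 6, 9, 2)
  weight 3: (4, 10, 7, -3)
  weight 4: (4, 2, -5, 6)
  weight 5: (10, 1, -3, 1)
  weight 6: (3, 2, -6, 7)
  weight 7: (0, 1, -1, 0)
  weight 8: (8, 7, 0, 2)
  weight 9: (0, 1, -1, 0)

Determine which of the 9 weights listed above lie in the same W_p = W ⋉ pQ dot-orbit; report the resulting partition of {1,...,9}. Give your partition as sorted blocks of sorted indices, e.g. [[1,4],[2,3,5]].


C ↔ A_4 under row/col permutation; |W(A_4)| = 120.

Each λ_j+ρ reduced to Ā_11; 4-tuples below use C's row order:

  [1] (6, 2, 0, 0) · [2] (1, 2, 0, 1) · [3] (6, 2, 0, 0) · [4] (1, 3, 4, 3) · [5] (7, 0, 2, 0) · [6] (1, 3, 4, 3) · [7] (1, 2, 0, 1) · [8] (1, 2, 0, 1) · [9] (1, 2, 0, 1)

Grouping the 9 weights by Ā_11-representative: 4 linkage classes.

[[1, 3], [2, 7, 8, 9], [4, 6], [5]]


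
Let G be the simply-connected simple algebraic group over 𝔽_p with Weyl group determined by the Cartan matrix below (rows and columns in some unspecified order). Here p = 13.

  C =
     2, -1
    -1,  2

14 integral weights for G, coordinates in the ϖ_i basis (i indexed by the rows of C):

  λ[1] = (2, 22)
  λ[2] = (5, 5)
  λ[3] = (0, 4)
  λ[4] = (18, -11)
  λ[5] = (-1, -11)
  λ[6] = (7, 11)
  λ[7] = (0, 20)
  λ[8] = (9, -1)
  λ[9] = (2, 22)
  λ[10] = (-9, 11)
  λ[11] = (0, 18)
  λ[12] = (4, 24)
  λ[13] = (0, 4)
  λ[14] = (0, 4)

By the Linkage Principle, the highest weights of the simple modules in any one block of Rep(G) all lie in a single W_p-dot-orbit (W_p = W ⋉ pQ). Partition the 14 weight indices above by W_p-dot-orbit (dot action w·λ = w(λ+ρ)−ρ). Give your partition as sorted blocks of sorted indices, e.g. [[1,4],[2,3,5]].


Type A_2, rank 2, |W|=6; reorder rows/cols to standard.

Ā_13 reps of the 14 weights (A_2, coords as presented):

  1: (10, 0);  2: (6, 6);  3: (1, 5);  4: (3, 4);  5: (10, 0);  6: (1, 5);  7: (8, 4);  8: (10, 0);  9: (10, 0);  10: (8, 4);  11: (6, 6);  12: (8, 4);  13: (1, 5);  14: (1, 5)

These 14 weights hit 5 W_13-dot-orbits; sizes (4, 2, 4, 1, 3):

[[1, 5, 8, 9], [2, 11], [3, 6, 13, 14], [4], [7, 10, 12]]


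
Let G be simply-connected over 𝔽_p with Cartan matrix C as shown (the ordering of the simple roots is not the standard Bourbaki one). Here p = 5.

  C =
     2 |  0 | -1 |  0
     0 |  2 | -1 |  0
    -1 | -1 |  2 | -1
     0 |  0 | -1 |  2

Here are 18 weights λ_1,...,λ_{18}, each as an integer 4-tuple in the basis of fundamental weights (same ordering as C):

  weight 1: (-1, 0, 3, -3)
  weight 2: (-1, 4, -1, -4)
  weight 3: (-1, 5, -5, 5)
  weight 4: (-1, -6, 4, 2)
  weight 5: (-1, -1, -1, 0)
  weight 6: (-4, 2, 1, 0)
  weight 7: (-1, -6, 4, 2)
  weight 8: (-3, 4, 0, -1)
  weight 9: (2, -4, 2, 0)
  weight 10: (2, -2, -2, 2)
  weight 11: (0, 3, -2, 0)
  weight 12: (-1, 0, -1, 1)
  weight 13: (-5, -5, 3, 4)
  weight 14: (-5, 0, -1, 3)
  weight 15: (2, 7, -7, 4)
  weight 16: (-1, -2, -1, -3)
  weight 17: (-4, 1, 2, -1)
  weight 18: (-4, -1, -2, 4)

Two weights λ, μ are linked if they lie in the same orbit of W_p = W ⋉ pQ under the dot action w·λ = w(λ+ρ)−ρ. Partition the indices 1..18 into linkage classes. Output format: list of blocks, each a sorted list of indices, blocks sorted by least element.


Root system D_4: the 4×4 matrix C matches after relabeling.

Alcove-folded reps (p=5, 18 weights, presented ϖ-order):

    λ_1+ρ ↦ (0, 1, 0, 2)
    λ_2+ρ ↦ (3, 2, 0, 0)
    λ_3+ρ ↦ (1, 1, 1, 1)
    λ_4+ρ ↦ (3, 2, 0, 0)
    λ_5+ρ ↦ (0, 0, 0, 1)
    λ_6+ρ ↦ (2, 2, 0, 0)
    λ_7+ρ ↦ (3, 2, 0, 0)
    λ_8+ρ ↦ (0, 3, 1, 0)
    λ_9+ρ ↦ (1, 1, 1, 1)
    λ_10+ρ ↦ (1, 1, 1, 1)
    λ_11+ρ ↦ (0, 3, 1, 0)
    λ_12+ρ ↦ (0, 1, 0, 2)
    λ_13+ρ ↦ (0, 0, 0, 1)
    λ_14+ρ ↦ (0, 3, 1, 0)
    λ_15+ρ ↦ (0, 1, 0, 2)
    λ_16+ρ ↦ (0, 1, 0, 2)
    λ_17+ρ ↦ (3, 2, 0, 0)
    λ_18+ρ ↦ (0, 3, 1, 0)

These 18 weights hit 6 W_5-dot-orbits; sizes (4, 4, 3, 2, 1, 4):

[[1, 12, 15, 16], [2, 4, 7, 17], [3, 9, 10], [5, 13], [6], [8, 11, 14, 18]]


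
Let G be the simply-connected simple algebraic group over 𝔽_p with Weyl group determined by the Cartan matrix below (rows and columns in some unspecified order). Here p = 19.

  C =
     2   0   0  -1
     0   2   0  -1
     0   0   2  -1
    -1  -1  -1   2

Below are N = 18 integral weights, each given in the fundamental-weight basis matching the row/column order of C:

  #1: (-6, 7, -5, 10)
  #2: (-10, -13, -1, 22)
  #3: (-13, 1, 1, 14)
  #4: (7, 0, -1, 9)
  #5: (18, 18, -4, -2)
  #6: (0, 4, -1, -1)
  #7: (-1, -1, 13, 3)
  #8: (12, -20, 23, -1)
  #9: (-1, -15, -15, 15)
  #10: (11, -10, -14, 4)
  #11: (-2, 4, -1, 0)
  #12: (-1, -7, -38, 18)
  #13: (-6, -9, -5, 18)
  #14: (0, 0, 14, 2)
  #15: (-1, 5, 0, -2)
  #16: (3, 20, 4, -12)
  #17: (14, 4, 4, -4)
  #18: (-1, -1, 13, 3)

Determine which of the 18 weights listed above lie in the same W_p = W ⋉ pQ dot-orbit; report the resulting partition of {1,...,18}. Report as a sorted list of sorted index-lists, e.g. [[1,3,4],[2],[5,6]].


Cartan matrix: type D_4 (|W|=192); un-permuting the 4 rows.

Alcove-folded reps (p=19, 18 weights, presented ϖ-order):

  λ_1+ρ ↦ (5, 8, 4, 0);  λ_2+ρ ↦ (5, 8, 4, 0);  λ_3+ρ ↦ (12, 2, 2, 0);  λ_4+ρ ↦ (8, 1, 0, 0);  λ_5+ρ ↦ (0, 0, 14, 1);  λ_6+ρ ↦ (1, 5, 0, 0);  λ_7+ρ ↦ (0, 0, 14, 1);  λ_8+ρ ↦ (1, 5, 0, 0);  λ_9+ρ ↦ (12, 2, 2, 0);  λ_10+ρ ↦ (5, 8, 4, 0);  λ_11+ρ ↦ (1, 5, 0, 0);  λ_12+ρ ↦ (1, 5, 0, 0);  λ_13+ρ ↦ (5, 8, 4, 0);  λ_14+ρ ↦ (0, 0, 14, 1);  λ_15+ρ ↦ (1, 5, 0, 0);  λ_16+ρ ↦ (5, 8, 4, 0);  λ_17+ρ ↦ (12, 2, 2, 0);  λ_18+ρ ↦ (0, 0, 14, 1)

These 18 weights hit 5 W_19-dot-orbits; sizes (5, 3, 1, 4, 5):

[[1, 2, 10, 13, 16], [3, 9, 17], [4], [5, 7, 14, 18], [6, 8, 11, 12, 15]]
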